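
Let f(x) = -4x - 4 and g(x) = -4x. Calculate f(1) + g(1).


f(1) = -8
g(1) = -4
Sum = -12

-12


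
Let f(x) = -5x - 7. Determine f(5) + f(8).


-79


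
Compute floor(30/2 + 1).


30/2 = 15
15 + 1 = 16
floor(16) = 16

16


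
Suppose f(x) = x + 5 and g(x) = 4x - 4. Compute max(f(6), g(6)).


20


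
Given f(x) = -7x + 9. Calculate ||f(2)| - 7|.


f(2) = -5
|-5| = 5
|5 - 7| = 2

2


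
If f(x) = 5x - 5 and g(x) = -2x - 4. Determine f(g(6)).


g(6) = -16
f(-16) = -85

-85


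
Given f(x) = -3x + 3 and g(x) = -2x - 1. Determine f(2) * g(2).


f(2) = -3
g(2) = -5
Product = 15

15


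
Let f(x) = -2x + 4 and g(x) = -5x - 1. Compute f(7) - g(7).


f(7) = -10
g(7) = -36
Difference = 26

26


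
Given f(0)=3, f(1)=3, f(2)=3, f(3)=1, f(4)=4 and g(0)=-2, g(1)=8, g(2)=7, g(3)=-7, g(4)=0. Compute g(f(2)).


-7


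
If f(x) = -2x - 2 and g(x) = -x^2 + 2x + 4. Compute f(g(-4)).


g(-4) = -20
f(-20) = 38

38


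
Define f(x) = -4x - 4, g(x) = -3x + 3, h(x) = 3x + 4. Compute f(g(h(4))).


h(4) = 16
g(16) = -45
f(-45) = 176

176


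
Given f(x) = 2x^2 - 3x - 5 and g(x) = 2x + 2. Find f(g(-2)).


g(-2) = -2
f(-2) = 2*(-2)^2 - 3*(-2) - 5 = 9

9


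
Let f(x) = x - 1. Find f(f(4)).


2


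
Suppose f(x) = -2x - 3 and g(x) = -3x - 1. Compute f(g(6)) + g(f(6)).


f(g(6)) = 35
g(f(6)) = 44
Sum = 79

79


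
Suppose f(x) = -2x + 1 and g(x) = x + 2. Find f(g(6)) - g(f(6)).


f(g(6)) = -15
g(f(6)) = -9
Difference = -6

-6


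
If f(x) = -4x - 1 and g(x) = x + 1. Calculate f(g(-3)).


g(-3) = -2
f(-2) = 7

7


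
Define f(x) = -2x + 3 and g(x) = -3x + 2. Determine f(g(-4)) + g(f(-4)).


f(g(-4)) = -25
g(f(-4)) = -31
Sum = -56

-56


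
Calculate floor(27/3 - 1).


27/3 = 9
9 - 1 = 8
floor(8) = 8

8


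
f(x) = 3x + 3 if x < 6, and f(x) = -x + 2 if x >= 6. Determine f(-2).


-3


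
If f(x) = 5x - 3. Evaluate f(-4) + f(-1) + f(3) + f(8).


f(-4) = -23
f(-1) = -8
f(3) = 12
f(8) = 37
Sum = 18

18


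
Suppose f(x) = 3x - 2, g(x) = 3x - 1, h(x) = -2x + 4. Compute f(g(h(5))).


h(5) = -6
g(-6) = -19
f(-19) = -59

-59


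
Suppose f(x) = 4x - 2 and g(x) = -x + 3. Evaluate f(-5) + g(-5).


f(-5) = -22
g(-5) = 8
Sum = -14

-14


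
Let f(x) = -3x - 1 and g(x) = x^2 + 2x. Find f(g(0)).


g(0) = 0
f(0) = -1

-1


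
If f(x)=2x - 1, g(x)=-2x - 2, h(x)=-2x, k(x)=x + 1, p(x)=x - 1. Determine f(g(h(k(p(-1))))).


p(-1) = -2
k(-2) = -1
h(-1) = 2
g(2) = -6
f(-6) = -13

-13


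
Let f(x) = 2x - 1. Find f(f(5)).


f(5) = 9
f(9) = 17

17


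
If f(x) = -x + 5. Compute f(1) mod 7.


f(1) = 4
4 mod 7 = 4

4


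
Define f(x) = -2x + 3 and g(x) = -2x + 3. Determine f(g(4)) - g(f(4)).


f(g(4)) = 13
g(f(4)) = 13
Difference = 0

0


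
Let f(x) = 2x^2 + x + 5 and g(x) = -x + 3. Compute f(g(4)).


g(4) = -1
f(-1) = 2*(-1)^2 + 1*(-1) + 5 = 6

6


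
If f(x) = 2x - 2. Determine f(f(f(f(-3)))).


f(-3) = -8
f(-8) = -18
f(-18) = -38
f(-38) = -78

-78


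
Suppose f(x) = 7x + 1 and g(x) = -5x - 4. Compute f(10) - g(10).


f(10) = 71
g(10) = -54
Difference = 125

125


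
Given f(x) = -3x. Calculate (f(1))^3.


f(1) = -3
(-3)^3 = -27

-27


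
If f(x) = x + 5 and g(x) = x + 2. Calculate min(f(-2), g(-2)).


0


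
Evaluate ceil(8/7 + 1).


8/7 = 1.1429
1.1429 + 1 = 2.1429
ceil(2.1429) = 3

3


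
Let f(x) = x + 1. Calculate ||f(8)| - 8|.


f(8) = 9
|9| = 9
|9 - 8| = 1

1


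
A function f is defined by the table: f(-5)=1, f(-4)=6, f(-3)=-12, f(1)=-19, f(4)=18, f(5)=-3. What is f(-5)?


Reading from the table at x = -5

1


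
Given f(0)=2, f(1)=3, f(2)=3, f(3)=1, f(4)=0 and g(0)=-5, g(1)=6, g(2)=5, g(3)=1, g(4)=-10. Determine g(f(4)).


-5


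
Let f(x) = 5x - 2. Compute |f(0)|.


2


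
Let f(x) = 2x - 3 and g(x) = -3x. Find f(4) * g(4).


f(4) = 5
g(4) = -12
Product = -60

-60


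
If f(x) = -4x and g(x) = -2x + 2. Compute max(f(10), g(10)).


f(10) = -40
g(10) = -18
max = -18

-18


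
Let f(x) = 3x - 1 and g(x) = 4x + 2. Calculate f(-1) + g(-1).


f(-1) = -4
g(-1) = -2
Sum = -6

-6


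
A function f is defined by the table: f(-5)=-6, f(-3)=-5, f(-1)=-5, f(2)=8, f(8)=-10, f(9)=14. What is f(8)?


Reading from the table at x = 8

-10


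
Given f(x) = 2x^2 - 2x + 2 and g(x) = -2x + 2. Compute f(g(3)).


g(3) = -4
f(-4) = 2*(-4)^2 - 2*(-4) + 2 = 42

42


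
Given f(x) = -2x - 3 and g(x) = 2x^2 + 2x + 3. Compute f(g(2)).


-33


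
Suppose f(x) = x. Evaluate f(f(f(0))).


0


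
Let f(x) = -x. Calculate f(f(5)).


f(5) = -5
f(-5) = 5

5


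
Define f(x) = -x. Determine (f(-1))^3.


f(-1) = 1
(1)^3 = 1

1


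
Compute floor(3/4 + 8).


8


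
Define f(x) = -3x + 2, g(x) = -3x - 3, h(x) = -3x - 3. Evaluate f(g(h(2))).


h(2) = -9
g(-9) = 24
f(24) = -70

-70


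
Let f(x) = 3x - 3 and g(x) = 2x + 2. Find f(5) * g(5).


f(5) = 12
g(5) = 12
Product = 144

144


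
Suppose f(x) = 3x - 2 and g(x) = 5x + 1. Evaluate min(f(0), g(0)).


-2


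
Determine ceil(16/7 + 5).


16/7 = 2.2857
2.2857 + 5 = 7.2857
ceil(7.2857) = 8

8


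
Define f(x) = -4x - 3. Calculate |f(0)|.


f(0) = -3
|-3| = 3

3


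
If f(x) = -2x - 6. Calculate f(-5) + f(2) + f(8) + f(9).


f(-5) = 4
f(2) = -10
f(8) = -22
f(9) = -24
Sum = -52

-52


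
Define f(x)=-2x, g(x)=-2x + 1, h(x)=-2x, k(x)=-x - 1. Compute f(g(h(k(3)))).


30


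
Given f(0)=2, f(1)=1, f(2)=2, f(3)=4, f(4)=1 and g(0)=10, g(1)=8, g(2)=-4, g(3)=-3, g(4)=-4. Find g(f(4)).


f(4) = 1
g(1) = 8

8


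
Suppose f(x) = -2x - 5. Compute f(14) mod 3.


f(14) = -33
-33 mod 3 = 0

0


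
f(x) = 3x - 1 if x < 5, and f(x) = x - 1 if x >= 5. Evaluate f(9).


8


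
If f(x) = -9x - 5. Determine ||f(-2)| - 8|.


f(-2) = 13
|13| = 13
|13 - 8| = 5

5


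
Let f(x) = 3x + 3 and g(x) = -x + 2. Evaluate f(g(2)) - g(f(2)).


f(g(2)) = 3
g(f(2)) = -7
Difference = 10

10


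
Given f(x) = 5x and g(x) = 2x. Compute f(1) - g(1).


f(1) = 5
g(1) = 2
Difference = 3

3


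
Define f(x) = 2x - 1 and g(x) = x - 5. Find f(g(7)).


g(7) = 2
f(2) = 3

3


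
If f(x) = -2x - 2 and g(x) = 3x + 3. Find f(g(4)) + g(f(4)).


f(g(4)) = -32
g(f(4)) = -27
Sum = -59

-59


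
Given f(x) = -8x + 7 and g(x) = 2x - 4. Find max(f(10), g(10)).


f(10) = -73
g(10) = 16
max = 16

16


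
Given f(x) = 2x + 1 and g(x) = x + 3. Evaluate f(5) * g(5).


88


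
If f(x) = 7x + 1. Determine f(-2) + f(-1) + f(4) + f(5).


46


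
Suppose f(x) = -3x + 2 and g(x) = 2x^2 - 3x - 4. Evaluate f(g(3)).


g(3) = 5
f(5) = -13

-13


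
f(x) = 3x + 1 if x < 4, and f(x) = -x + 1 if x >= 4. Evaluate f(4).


-3


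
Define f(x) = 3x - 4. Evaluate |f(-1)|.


f(-1) = -7
|-7| = 7

7


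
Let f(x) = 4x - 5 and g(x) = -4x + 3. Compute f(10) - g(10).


72


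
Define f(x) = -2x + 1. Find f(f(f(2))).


f(2) = -3
f(-3) = 7
f(7) = -13

-13


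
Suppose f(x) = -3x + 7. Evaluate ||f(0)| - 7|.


f(0) = 7
|7| = 7
|7 - 7| = 0

0


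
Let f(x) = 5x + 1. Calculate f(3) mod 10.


6


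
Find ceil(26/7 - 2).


26/7 = 3.7143
3.7143 - 2 = 1.7143
ceil(1.7143) = 2

2


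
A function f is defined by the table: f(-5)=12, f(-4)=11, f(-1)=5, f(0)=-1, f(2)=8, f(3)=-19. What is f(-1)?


Reading from the table at x = -1

5


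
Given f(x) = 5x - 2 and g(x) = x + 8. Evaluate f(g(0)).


g(0) = 8
f(8) = 38

38


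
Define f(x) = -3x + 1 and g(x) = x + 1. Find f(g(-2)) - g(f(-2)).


-4


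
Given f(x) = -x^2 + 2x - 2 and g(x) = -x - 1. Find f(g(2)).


g(2) = -3
f(-3) = (-1)*(-3)^2 + 2*(-3) - 2 = -17

-17


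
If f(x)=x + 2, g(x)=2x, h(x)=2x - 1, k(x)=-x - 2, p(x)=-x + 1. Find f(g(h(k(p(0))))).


p(0) = 1
k(1) = -3
h(-3) = -7
g(-7) = -14
f(-14) = -12

-12


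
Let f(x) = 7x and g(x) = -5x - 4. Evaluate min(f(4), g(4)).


f(4) = 28
g(4) = -24
min = -24

-24


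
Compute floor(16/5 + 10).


16/5 = 3.2
3.2 + 10 = 13.2
floor(13.2) = 13

13


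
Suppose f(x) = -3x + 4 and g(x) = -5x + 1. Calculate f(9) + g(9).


-67


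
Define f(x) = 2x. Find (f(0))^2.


f(0) = 0
(0)^2 = 0

0


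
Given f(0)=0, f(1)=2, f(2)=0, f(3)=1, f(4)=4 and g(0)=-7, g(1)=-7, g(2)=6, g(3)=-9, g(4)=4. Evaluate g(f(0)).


f(0) = 0
g(0) = -7

-7


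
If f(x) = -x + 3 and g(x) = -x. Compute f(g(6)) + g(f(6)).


f(g(6)) = 9
g(f(6)) = 3
Sum = 12

12


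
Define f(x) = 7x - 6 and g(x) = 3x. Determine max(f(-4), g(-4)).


f(-4) = -34
g(-4) = -12
max = -12

-12


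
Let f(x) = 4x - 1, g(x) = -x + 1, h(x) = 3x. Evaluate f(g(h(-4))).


h(-4) = -12
g(-12) = 13
f(13) = 51

51


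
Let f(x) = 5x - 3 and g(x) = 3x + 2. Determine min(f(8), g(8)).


f(8) = 37
g(8) = 26
min = 26

26


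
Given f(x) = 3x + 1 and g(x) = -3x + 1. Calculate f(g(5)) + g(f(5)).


f(g(5)) = -41
g(f(5)) = -47
Sum = -88

-88


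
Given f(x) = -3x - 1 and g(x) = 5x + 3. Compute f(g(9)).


-145


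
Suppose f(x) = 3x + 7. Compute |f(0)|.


f(0) = 7
|7| = 7

7


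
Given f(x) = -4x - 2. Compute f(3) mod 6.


f(3) = -14
-14 mod 6 = 4

4


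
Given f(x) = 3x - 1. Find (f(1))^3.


8


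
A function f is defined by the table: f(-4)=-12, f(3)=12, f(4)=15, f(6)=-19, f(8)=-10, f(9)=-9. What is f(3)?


Reading from the table at x = 3

12


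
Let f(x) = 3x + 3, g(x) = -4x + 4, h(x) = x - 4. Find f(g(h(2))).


h(2) = -2
g(-2) = 12
f(12) = 39

39


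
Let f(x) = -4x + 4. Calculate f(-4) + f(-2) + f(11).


-8


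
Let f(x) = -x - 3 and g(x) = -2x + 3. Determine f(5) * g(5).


f(5) = -8
g(5) = -7
Product = 56

56


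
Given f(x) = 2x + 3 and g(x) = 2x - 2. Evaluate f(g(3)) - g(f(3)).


f(g(3)) = 11
g(f(3)) = 16
Difference = -5

-5


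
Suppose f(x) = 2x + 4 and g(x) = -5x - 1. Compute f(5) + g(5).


f(5) = 14
g(5) = -26
Sum = -12

-12


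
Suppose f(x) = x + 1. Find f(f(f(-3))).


0


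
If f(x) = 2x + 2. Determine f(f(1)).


10


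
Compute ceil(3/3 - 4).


3/3 = 1
1 - 4 = -3
ceil(-3) = -3

-3


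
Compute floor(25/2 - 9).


25/2 = 12.5
12.5 - 9 = 3.5
floor(3.5) = 3

3


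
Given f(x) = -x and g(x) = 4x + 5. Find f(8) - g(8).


-45


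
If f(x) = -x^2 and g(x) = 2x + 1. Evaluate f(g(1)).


-9


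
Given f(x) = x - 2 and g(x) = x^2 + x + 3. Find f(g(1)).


g(1) = 5
f(5) = 3

3


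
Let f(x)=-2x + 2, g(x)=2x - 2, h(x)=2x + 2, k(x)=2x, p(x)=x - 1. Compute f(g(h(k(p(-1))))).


p(-1) = -2
k(-2) = -4
h(-4) = -6
g(-6) = -14
f(-14) = 30

30


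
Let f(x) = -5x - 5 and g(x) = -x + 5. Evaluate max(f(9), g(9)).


f(9) = -50
g(9) = -4
max = -4

-4


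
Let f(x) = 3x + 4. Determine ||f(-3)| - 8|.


f(-3) = -5
|-5| = 5
|5 - 8| = 3

3


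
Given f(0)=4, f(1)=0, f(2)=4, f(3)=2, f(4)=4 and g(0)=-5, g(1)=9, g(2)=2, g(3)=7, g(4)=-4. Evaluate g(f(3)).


f(3) = 2
g(2) = 2

2


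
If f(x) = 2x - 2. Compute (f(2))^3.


f(2) = 2
(2)^3 = 8

8


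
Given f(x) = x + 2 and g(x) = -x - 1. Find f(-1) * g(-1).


f(-1) = 1
g(-1) = 0
Product = 0

0


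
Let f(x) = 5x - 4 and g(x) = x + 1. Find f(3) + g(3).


f(3) = 11
g(3) = 4
Sum = 15

15


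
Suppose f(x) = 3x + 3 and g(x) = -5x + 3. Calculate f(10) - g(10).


f(10) = 33
g(10) = -47
Difference = 80

80


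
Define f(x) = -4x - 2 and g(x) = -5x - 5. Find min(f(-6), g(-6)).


f(-6) = 22
g(-6) = 25
min = 22

22


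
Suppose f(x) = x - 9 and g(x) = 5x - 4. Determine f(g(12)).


g(12) = 56
f(56) = 47

47


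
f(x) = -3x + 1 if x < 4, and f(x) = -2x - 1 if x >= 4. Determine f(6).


6 satisfies x >= 4
f(6) = -13

-13


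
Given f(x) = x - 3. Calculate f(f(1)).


f(1) = -2
f(-2) = -5

-5


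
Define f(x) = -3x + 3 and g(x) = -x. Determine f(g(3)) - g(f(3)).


f(g(3)) = 12
g(f(3)) = 6
Difference = 6

6


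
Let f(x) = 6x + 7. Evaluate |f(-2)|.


f(-2) = -5
|-5| = 5

5


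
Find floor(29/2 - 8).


29/2 = 14.5
14.5 - 8 = 6.5
floor(6.5) = 6

6


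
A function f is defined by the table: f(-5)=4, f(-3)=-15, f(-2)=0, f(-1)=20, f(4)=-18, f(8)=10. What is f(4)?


Reading from the table at x = 4

-18


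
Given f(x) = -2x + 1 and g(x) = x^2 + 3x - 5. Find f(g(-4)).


g(-4) = -1
f(-1) = 3

3


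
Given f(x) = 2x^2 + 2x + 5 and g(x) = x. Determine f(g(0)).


g(0) = 0
f(0) = 2*(0)^2 + 2*(0) + 5 = 5

5


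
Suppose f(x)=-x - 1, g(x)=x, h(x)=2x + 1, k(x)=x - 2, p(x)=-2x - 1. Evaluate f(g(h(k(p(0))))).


p(0) = -1
k(-1) = -3
h(-3) = -5
g(-5) = -5
f(-5) = 4

4


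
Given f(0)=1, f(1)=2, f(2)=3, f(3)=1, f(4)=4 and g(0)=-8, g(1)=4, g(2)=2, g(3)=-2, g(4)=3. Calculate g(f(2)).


f(2) = 3
g(3) = -2

-2


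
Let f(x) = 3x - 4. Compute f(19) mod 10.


f(19) = 53
53 mod 10 = 3

3


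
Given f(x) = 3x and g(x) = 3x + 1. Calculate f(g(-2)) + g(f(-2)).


f(g(-2)) = -15
g(f(-2)) = -17
Sum = -32

-32


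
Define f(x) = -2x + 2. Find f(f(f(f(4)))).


f(4) = -6
f(-6) = 14
f(14) = -26
f(-26) = 54

54


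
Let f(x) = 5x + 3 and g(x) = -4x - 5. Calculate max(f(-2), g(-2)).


f(-2) = -7
g(-2) = 3
max = 3

3


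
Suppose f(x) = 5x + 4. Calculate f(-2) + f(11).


f(-2) = -6
f(11) = 59
Sum = 53

53


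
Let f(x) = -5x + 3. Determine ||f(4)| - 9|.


f(4) = -17
|-17| = 17
|17 - 9| = 8

8


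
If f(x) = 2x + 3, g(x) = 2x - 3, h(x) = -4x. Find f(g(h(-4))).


61


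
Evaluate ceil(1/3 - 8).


1/3 = 0.3333
0.3333 - 8 = -7.6667
ceil(-7.6667) = -7

-7


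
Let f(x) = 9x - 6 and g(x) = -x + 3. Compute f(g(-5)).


g(-5) = 8
f(8) = 66

66


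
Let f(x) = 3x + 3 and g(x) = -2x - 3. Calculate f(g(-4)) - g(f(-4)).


f(g(-4)) = 18
g(f(-4)) = 15
Difference = 3

3


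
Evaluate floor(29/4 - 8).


29/4 = 7.25
7.25 - 8 = -0.75
floor(-0.75) = -1

-1


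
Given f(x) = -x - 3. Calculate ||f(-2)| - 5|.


f(-2) = -1
|-1| = 1
|1 - 5| = 4

4


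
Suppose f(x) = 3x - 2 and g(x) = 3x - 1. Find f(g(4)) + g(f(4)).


f(g(4)) = 31
g(f(4)) = 29
Sum = 60

60


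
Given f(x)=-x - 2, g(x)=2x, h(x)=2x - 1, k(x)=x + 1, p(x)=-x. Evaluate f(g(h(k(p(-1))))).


p(-1) = 1
k(1) = 2
h(2) = 3
g(3) = 6
f(6) = -8

-8


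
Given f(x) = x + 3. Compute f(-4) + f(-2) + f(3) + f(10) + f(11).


f(-4) = -1
f(-2) = 1
f(3) = 6
f(10) = 13
f(11) = 14
Sum = 33

33


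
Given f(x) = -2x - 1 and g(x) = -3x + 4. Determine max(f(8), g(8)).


f(8) = -17
g(8) = -20
max = -17

-17


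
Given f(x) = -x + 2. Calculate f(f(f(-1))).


f(-1) = 3
f(3) = -1
f(-1) = 3

3


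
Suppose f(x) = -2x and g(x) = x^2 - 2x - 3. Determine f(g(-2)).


g(-2) = 5
f(5) = -10

-10


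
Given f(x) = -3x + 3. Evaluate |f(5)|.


f(5) = -12
|-12| = 12

12


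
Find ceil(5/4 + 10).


5/4 = 1.25
1.25 + 10 = 11.25
ceil(11.25) = 12

12


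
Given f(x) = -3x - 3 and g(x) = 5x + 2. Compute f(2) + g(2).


f(2) = -9
g(2) = 12
Sum = 3

3


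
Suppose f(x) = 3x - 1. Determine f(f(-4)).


f(-4) = -13
f(-13) = -40

-40


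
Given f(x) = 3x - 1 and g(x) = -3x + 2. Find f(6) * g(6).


f(6) = 17
g(6) = -16
Product = -272

-272


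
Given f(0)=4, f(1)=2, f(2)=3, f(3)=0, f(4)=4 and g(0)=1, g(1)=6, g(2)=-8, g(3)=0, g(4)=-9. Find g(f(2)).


f(2) = 3
g(3) = 0

0


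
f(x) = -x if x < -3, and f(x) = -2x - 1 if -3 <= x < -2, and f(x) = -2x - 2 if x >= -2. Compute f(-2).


-2 satisfies x >= -2
f(-2) = 2

2


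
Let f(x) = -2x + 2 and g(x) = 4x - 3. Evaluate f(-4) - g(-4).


f(-4) = 10
g(-4) = -19
Difference = 29

29


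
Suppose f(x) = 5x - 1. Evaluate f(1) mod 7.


f(1) = 4
4 mod 7 = 4

4


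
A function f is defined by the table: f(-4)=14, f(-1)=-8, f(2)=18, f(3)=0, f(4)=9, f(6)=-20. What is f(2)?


18


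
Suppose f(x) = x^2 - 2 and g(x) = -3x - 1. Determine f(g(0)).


g(0) = -1
f(-1) = 1*(-1)^2 - 2 = -1

-1


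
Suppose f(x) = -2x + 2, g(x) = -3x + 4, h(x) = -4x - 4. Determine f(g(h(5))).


h(5) = -24
g(-24) = 76
f(76) = -150

-150


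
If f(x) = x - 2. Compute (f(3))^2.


1


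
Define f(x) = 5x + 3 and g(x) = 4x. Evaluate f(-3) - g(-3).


f(-3) = -12
g(-3) = -12
Difference = 0

0


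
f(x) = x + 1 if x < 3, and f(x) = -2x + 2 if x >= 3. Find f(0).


0 satisfies x < 3
f(0) = 1

1


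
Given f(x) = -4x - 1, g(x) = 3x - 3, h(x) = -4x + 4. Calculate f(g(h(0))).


h(0) = 4
g(4) = 9
f(9) = -37

-37


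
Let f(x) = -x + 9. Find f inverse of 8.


Solve -x + 9 = 8
x = (8 - 9) / (-1) = 1

1


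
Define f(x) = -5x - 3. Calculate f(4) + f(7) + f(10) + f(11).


f(4) = -23
f(7) = -38
f(10) = -53
f(11) = -58
Sum = -172

-172


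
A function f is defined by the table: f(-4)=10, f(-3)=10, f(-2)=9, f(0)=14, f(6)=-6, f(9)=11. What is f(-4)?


Reading from the table at x = -4

10


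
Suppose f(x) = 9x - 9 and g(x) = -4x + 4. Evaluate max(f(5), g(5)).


f(5) = 36
g(5) = -16
max = 36

36


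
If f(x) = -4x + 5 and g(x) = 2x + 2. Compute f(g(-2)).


g(-2) = -2
f(-2) = 13

13


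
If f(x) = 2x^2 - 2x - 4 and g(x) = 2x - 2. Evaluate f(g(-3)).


g(-3) = -8
f(-8) = 2*(-8)^2 - 2*(-8) - 4 = 140

140


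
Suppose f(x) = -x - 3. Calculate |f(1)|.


f(1) = -4
|-4| = 4

4


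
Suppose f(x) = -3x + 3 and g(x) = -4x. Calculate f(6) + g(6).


f(6) = -15
g(6) = -24
Sum = -39

-39


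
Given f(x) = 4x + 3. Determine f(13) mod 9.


f(13) = 55
55 mod 9 = 1

1


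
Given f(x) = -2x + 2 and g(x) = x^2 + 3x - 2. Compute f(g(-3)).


g(-3) = -2
f(-2) = 6

6


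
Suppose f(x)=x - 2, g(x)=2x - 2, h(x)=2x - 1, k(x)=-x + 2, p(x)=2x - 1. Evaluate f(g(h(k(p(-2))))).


p(-2) = -5
k(-5) = 7
h(7) = 13
g(13) = 24
f(24) = 22

22


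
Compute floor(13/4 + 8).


13/4 = 3.25
3.25 + 8 = 11.25
floor(11.25) = 11

11


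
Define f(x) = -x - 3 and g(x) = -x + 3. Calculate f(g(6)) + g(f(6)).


f(g(6)) = 0
g(f(6)) = 12
Sum = 12

12


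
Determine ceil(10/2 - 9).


10/2 = 5
5 - 9 = -4
ceil(-4) = -4

-4


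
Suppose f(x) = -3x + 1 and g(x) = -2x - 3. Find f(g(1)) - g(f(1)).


15


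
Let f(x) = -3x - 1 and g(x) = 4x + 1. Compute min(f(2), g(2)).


f(2) = -7
g(2) = 9
min = -7

-7


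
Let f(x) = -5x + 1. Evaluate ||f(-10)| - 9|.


f(-10) = 51
|51| = 51
|51 - 9| = 42

42


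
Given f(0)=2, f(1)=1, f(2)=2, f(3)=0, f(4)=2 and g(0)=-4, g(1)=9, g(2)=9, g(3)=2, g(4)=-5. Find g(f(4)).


f(4) = 2
g(2) = 9

9


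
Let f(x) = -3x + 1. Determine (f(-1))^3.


f(-1) = 4
(4)^3 = 64

64


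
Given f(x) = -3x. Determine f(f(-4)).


f(-4) = 12
f(12) = -36

-36


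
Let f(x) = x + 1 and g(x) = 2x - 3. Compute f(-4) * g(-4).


f(-4) = -3
g(-4) = -11
Product = 33

33


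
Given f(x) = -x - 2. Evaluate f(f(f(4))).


f(4) = -6
f(-6) = 4
f(4) = -6

-6


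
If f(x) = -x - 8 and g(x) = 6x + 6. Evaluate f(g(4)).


g(4) = 30
f(30) = -38

-38


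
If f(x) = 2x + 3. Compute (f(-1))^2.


f(-1) = 1
(1)^2 = 1

1


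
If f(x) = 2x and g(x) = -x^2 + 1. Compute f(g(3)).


g(3) = -8
f(-8) = -16

-16


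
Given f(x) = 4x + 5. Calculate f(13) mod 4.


f(13) = 57
57 mod 4 = 1

1


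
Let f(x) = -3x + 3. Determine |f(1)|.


f(1) = 0
|0| = 0

0


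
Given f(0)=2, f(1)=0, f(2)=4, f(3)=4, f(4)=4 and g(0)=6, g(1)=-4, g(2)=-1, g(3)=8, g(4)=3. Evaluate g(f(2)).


f(2) = 4
g(4) = 3

3


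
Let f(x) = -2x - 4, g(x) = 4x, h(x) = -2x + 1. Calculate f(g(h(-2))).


h(-2) = 5
g(5) = 20
f(20) = -44

-44


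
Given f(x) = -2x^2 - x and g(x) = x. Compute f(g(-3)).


g(-3) = -3
f(-3) = (-2)*(-3)^2 - 1*(-3) = -15

-15


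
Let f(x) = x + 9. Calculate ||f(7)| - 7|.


9


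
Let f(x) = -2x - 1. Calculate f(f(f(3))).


f(3) = -7
f(-7) = 13
f(13) = -27

-27


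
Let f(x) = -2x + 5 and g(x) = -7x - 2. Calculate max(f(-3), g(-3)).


f(-3) = 11
g(-3) = 19
max = 19

19


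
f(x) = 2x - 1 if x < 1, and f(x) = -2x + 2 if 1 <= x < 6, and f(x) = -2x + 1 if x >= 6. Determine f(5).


5 satisfies 1 <= x < 6
f(5) = -8

-8


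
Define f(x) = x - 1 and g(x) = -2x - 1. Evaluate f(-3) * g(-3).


f(-3) = -4
g(-3) = 5
Product = -20

-20


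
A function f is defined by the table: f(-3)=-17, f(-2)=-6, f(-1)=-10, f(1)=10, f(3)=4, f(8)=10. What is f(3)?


Reading from the table at x = 3

4


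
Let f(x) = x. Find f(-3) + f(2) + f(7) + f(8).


f(-3) = -3
f(2) = 2
f(7) = 7
f(8) = 8
Sum = 14

14


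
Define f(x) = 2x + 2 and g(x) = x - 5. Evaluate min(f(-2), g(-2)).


f(-2) = -2
g(-2) = -7
min = -7

-7


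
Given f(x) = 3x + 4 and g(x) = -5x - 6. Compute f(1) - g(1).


f(1) = 7
g(1) = -11
Difference = 18

18


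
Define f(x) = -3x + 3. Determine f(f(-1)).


f(-1) = 6
f(6) = -15

-15


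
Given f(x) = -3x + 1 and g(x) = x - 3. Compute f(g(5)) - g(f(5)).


f(g(5)) = -5
g(f(5)) = -17
Difference = 12

12


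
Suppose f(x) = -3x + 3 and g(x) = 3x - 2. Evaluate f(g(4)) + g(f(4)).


f(g(4)) = -27
g(f(4)) = -29
Sum = -56

-56


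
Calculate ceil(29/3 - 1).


29/3 = 9.6667
9.6667 - 1 = 8.6667
ceil(8.6667) = 9

9


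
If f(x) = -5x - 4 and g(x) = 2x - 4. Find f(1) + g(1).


f(1) = -9
g(1) = -2
Sum = -11

-11


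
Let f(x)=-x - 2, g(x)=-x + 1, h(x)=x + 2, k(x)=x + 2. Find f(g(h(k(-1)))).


k(-1) = 1
h(1) = 3
g(3) = -2
f(-2) = 0

0


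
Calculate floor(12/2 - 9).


12/2 = 6
6 - 9 = -3
floor(-3) = -3

-3


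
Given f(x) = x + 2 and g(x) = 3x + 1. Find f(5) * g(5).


f(5) = 7
g(5) = 16
Product = 112

112


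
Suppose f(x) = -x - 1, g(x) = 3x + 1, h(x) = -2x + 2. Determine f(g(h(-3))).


h(-3) = 8
g(8) = 25
f(25) = -26

-26


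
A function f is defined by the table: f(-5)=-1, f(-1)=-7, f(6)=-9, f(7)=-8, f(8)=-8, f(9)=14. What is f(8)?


-8


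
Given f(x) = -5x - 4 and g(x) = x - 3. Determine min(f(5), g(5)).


f(5) = -29
g(5) = 2
min = -29

-29


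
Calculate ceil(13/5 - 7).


-4


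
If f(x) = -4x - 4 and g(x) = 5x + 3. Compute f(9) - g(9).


f(9) = -40
g(9) = 48
Difference = -88

-88


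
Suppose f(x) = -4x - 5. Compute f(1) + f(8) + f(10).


f(1) = -9
f(8) = -37
f(10) = -45
Sum = -91

-91


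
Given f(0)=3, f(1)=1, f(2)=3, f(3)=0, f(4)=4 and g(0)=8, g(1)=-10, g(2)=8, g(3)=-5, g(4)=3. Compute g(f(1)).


f(1) = 1
g(1) = -10

-10


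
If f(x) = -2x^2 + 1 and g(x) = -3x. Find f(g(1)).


g(1) = -3
f(-3) = (-2)*(-3)^2 + 1 = -17

-17


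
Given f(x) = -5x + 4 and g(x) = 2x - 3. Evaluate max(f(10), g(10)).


f(10) = -46
g(10) = 17
max = 17

17


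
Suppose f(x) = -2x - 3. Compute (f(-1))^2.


f(-1) = -1
(-1)^2 = 1

1


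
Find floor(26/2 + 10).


26/2 = 13
13 + 10 = 23
floor(23) = 23

23


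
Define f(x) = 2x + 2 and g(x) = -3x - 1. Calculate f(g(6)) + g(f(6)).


f(g(6)) = -36
g(f(6)) = -43
Sum = -79

-79


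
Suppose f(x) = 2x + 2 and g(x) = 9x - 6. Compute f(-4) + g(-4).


-48


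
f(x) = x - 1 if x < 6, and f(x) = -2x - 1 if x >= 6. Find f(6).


6 satisfies x >= 6
f(6) = -13

-13


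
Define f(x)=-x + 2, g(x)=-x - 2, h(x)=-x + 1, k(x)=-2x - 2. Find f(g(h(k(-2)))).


k(-2) = 2
h(2) = -1
g(-1) = -1
f(-1) = 3

3


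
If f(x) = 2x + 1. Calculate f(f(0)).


f(0) = 1
f(1) = 3

3


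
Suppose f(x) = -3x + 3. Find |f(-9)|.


f(-9) = 30
|30| = 30

30


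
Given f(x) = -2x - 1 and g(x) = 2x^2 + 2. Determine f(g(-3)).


g(-3) = 20
f(20) = -41

-41


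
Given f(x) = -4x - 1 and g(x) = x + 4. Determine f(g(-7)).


g(-7) = -3
f(-3) = 11

11


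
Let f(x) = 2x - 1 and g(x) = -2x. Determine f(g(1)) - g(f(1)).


f(g(1)) = -5
g(f(1)) = -2
Difference = -3

-3


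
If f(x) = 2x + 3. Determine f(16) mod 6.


f(16) = 35
35 mod 6 = 5

5


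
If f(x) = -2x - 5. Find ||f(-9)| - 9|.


f(-9) = 13
|13| = 13
|13 - 9| = 4

4


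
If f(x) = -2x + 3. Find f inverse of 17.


Solve -2x + 3 = 17
x = (17 - 3) / (-2) = -7

-7


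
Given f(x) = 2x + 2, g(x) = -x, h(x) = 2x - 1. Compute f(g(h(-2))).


h(-2) = -5
g(-5) = 5
f(5) = 12

12


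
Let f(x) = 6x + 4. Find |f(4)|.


f(4) = 28
|28| = 28

28


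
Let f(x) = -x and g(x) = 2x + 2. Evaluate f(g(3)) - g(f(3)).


f(g(3)) = -8
g(f(3)) = -4
Difference = -4

-4


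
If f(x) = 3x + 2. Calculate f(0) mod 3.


f(0) = 2
2 mod 3 = 2

2


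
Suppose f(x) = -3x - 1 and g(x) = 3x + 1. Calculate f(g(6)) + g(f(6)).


f(g(6)) = -58
g(f(6)) = -56
Sum = -114

-114


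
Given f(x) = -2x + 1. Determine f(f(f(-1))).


f(-1) = 3
f(3) = -5
f(-5) = 11

11


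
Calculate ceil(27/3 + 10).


27/3 = 9
9 + 10 = 19
ceil(19) = 19

19


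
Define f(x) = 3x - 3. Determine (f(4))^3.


f(4) = 9
(9)^3 = 729

729


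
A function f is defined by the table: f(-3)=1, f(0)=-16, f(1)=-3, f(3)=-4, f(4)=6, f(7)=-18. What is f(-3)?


1


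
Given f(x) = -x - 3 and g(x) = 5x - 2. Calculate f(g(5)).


-26


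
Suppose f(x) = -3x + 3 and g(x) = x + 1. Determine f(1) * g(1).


0


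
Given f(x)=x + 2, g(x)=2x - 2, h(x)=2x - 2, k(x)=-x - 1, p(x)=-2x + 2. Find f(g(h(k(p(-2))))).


p(-2) = 6
k(6) = -7
h(-7) = -16
g(-16) = -34
f(-34) = -32

-32


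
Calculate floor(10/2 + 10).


15


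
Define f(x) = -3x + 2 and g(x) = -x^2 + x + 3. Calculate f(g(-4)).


g(-4) = -17
f(-17) = 53

53


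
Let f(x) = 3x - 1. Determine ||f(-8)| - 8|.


f(-8) = -25
|-25| = 25
|25 - 8| = 17

17


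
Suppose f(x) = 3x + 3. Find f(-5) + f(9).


18


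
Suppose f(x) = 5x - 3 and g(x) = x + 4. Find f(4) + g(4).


f(4) = 17
g(4) = 8
Sum = 25

25


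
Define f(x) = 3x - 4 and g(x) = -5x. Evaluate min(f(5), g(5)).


f(5) = 11
g(5) = -25
min = -25

-25


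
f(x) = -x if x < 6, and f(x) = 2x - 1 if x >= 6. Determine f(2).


2 satisfies x < 6
f(2) = -2

-2


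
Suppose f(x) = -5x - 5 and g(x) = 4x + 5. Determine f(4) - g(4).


f(4) = -25
g(4) = 21
Difference = -46

-46


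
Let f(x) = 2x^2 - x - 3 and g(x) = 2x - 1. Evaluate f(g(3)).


g(3) = 5
f(5) = 2*(5)^2 - 1*(5) - 3 = 42

42


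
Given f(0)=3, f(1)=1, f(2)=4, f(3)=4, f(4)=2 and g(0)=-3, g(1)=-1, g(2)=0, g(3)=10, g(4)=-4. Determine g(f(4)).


f(4) = 2
g(2) = 0

0


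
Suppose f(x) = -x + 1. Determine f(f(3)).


f(3) = -2
f(-2) = 3

3


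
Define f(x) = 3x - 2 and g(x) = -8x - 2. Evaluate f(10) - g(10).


f(10) = 28
g(10) = -82
Difference = 110

110


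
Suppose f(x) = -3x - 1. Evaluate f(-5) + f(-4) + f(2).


f(-5) = 14
f(-4) = 11
f(2) = -7
Sum = 18

18


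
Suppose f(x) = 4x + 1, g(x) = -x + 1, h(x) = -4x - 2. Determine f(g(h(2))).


45


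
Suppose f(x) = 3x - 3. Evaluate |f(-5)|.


f(-5) = -18
|-18| = 18

18


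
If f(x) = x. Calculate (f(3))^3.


f(3) = 3
(3)^3 = 27

27


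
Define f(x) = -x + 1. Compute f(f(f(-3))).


4


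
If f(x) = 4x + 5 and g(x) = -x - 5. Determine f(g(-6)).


g(-6) = 1
f(1) = 9

9


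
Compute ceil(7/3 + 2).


7/3 = 2.3333
2.3333 + 2 = 4.3333
ceil(4.3333) = 5

5


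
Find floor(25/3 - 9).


25/3 = 8.3333
8.3333 - 9 = -0.6667
floor(-0.6667) = -1

-1


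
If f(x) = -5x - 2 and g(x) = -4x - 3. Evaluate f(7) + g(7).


f(7) = -37
g(7) = -31
Sum = -68

-68


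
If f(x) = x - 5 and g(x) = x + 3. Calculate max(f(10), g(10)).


f(10) = 5
g(10) = 13
max = 13

13


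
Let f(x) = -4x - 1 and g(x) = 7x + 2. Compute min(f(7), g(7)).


-29


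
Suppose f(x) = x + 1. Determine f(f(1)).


3


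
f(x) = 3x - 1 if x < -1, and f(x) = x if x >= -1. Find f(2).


2 satisfies x >= -1
f(2) = 2

2


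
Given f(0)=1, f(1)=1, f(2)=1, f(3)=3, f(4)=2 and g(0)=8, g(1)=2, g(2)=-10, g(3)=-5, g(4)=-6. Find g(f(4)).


f(4) = 2
g(2) = -10

-10


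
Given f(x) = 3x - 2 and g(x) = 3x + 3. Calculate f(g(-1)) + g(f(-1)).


-14


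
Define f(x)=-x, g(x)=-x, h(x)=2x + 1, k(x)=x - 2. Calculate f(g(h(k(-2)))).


k(-2) = -4
h(-4) = -7
g(-7) = 7
f(7) = -7

-7


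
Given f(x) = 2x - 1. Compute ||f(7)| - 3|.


f(7) = 13
|13| = 13
|13 - 3| = 10

10


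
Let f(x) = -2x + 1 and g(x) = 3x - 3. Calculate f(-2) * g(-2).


-45


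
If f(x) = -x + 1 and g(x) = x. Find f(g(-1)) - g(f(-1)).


f(g(-1)) = 2
g(f(-1)) = 2
Difference = 0

0


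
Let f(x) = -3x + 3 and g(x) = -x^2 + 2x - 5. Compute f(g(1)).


g(1) = -4
f(-4) = 15

15


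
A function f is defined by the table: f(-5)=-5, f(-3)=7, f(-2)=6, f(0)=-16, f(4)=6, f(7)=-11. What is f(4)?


6


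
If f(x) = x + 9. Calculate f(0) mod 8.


f(0) = 9
9 mod 8 = 1

1


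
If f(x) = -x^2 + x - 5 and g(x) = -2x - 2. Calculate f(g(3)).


g(3) = -8
f(-8) = (-1)*(-8)^2 + 1*(-8) - 5 = -77

-77


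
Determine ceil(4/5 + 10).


4/5 = 0.8
0.8 + 10 = 10.8
ceil(10.8) = 11

11


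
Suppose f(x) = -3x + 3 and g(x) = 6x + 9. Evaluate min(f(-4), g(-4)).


f(-4) = 15
g(-4) = -15
min = -15

-15


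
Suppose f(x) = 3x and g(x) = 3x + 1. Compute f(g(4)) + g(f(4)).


f(g(4)) = 39
g(f(4)) = 37
Sum = 76

76


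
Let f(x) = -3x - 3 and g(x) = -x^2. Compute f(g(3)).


g(3) = -9
f(-9) = 24

24


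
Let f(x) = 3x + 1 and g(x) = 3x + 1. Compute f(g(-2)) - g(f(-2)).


f(g(-2)) = -14
g(f(-2)) = -14
Difference = 0

0


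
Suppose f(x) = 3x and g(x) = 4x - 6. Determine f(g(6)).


54


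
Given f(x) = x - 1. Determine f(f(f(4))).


1


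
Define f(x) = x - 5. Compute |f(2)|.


f(2) = -3
|-3| = 3

3


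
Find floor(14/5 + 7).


14/5 = 2.8
2.8 + 7 = 9.8
floor(9.8) = 9

9


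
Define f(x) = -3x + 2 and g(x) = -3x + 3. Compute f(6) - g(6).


f(6) = -16
g(6) = -15
Difference = -1

-1


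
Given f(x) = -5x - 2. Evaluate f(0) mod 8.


f(0) = -2
-2 mod 8 = 6

6


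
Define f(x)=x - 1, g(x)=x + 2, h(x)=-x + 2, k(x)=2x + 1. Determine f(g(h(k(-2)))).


k(-2) = -3
h(-3) = 5
g(5) = 7
f(7) = 6

6


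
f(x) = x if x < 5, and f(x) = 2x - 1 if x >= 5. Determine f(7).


7 satisfies x >= 5
f(7) = 13

13


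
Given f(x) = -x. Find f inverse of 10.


Solve -x = 10
x = (10) / (-1) = -10

-10


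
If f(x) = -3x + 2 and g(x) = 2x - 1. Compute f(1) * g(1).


-1


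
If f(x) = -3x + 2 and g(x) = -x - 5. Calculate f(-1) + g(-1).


f(-1) = 5
g(-1) = -4
Sum = 1

1


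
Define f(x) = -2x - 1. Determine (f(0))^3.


-1


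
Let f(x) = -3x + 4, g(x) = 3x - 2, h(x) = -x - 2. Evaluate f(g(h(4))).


h(4) = -6
g(-6) = -20
f(-20) = 64

64


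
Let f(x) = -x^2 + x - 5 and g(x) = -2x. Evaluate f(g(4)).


g(4) = -8
f(-8) = (-1)*(-8)^2 + 1*(-8) - 5 = -77

-77


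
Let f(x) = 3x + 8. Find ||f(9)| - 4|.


f(9) = 35
|35| = 35
|35 - 4| = 31

31


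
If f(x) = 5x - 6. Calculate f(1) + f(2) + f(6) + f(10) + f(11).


f(1) = -1
f(2) = 4
f(6) = 24
f(10) = 44
f(11) = 49
Sum = 120

120


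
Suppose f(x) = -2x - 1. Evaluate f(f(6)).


f(6) = -13
f(-13) = 25

25


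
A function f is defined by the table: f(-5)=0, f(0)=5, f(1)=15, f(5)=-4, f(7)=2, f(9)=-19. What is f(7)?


Reading from the table at x = 7

2


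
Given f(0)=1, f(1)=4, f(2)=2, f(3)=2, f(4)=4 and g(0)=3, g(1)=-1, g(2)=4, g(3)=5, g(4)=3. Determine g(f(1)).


f(1) = 4
g(4) = 3

3


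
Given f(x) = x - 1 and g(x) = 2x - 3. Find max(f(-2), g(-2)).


f(-2) = -3
g(-2) = -7
max = -3

-3


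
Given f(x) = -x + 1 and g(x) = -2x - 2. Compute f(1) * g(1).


f(1) = 0
g(1) = -4
Product = 0

0


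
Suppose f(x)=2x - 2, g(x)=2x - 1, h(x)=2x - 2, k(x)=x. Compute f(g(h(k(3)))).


k(3) = 3
h(3) = 4
g(4) = 7
f(7) = 12

12


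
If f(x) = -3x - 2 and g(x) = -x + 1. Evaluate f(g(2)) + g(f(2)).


f(g(2)) = 1
g(f(2)) = 9
Sum = 10

10


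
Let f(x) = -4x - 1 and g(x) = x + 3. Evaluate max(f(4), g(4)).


f(4) = -17
g(4) = 7
max = 7

7


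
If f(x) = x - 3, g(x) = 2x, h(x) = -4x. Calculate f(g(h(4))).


h(4) = -16
g(-16) = -32
f(-32) = -35

-35


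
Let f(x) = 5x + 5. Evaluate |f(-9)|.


f(-9) = -40
|-40| = 40

40


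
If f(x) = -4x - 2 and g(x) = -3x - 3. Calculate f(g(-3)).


-26


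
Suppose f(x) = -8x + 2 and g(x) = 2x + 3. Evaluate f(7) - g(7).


f(7) = -54
g(7) = 17
Difference = -71

-71


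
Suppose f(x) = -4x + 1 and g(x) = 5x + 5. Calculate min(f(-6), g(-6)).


f(-6) = 25
g(-6) = -25
min = -25

-25


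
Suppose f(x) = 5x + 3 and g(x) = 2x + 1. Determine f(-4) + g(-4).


-24


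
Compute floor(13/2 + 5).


13/2 = 6.5
6.5 + 5 = 11.5
floor(11.5) = 11

11


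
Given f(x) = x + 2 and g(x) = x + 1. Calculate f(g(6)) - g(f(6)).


f(g(6)) = 9
g(f(6)) = 9
Difference = 0

0


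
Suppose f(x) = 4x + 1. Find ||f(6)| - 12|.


f(6) = 25
|25| = 25
|25 - 12| = 13

13


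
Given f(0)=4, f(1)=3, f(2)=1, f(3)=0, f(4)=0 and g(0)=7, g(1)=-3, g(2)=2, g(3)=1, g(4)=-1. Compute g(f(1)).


f(1) = 3
g(3) = 1

1


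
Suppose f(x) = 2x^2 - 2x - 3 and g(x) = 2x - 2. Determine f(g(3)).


g(3) = 4
f(4) = 2*(4)^2 - 2*(4) - 3 = 21

21


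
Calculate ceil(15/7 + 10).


15/7 = 2.1429
2.1429 + 10 = 12.1429
ceil(12.1429) = 13

13


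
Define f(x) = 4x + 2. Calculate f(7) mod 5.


f(7) = 30
30 mod 5 = 0

0


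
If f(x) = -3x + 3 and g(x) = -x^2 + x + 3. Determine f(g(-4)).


g(-4) = -17
f(-17) = 54

54


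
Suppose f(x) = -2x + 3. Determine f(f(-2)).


f(-2) = 7
f(7) = -11

-11


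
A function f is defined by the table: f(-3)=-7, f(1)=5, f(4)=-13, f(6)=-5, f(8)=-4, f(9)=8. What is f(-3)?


Reading from the table at x = -3

-7


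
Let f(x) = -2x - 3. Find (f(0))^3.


-27


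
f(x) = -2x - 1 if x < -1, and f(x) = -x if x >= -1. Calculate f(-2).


-2 satisfies x < -1
f(-2) = 3

3


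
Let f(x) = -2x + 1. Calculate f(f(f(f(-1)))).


f(-1) = 3
f(3) = -5
f(-5) = 11
f(11) = -21

-21


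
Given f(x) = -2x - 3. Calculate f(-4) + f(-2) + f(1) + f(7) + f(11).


f(-4) = 5
f(-2) = 1
f(1) = -5
f(7) = -17
f(11) = -25
Sum = -41

-41


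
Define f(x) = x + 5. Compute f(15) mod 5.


f(15) = 20
20 mod 5 = 0

0


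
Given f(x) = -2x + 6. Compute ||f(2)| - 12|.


f(2) = 2
|2| = 2
|2 - 12| = 10

10


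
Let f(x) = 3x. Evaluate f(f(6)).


f(6) = 18
f(18) = 54

54


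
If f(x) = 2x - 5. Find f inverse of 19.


12


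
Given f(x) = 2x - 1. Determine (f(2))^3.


f(2) = 3
(3)^3 = 27

27


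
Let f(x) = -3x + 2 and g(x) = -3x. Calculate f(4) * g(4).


f(4) = -10
g(4) = -12
Product = 120

120


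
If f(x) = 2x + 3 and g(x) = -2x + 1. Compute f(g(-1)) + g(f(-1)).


f(g(-1)) = 9
g(f(-1)) = -1
Sum = 8

8


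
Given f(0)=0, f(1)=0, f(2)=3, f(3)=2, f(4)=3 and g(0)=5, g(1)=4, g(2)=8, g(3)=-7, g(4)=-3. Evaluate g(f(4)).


f(4) = 3
g(3) = -7

-7


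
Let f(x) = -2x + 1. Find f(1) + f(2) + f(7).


f(1) = -1
f(2) = -3
f(7) = -13
Sum = -17

-17


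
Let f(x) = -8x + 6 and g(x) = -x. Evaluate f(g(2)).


g(2) = -2
f(-2) = 22

22


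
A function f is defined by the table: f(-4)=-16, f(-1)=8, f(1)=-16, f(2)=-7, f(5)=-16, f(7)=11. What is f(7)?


Reading from the table at x = 7

11


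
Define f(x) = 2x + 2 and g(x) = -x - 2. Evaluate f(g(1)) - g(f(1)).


f(g(1)) = -4
g(f(1)) = -6
Difference = 2

2


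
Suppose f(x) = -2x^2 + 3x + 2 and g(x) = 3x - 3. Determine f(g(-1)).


g(-1) = -6
f(-6) = (-2)*(-6)^2 + 3*(-6) + 2 = -88

-88


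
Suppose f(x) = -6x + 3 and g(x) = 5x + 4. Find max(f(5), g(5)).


f(5) = -27
g(5) = 29
max = 29

29


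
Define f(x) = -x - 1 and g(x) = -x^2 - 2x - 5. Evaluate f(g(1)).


g(1) = -8
f(-8) = 7

7


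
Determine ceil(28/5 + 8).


14


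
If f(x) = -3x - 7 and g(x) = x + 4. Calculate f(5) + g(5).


f(5) = -22
g(5) = 9
Sum = -13

-13


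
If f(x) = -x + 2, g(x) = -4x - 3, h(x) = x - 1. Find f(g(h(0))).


h(0) = -1
g(-1) = 1
f(1) = 1

1


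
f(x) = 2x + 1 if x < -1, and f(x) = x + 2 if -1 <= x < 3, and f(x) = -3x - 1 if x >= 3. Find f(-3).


-3 satisfies x < -1
f(-3) = -5

-5


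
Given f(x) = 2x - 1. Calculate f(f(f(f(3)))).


f(3) = 5
f(5) = 9
f(9) = 17
f(17) = 33

33


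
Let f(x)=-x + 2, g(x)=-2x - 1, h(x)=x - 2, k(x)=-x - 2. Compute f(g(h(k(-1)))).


-3


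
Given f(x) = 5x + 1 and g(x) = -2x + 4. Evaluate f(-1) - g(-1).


f(-1) = -4
g(-1) = 6
Difference = -10

-10


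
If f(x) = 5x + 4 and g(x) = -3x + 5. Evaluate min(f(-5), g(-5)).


f(-5) = -21
g(-5) = 20
min = -21

-21


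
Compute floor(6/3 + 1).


6/3 = 2
2 + 1 = 3
floor(3) = 3

3


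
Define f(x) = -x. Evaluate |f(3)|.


3


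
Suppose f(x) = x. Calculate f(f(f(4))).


f(4) = 4
f(4) = 4
f(4) = 4

4


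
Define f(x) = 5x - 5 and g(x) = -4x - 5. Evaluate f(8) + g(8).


f(8) = 35
g(8) = -37
Sum = -2

-2


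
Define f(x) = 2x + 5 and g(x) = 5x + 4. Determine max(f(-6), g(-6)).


-7


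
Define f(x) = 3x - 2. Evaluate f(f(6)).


f(6) = 16
f(16) = 46

46


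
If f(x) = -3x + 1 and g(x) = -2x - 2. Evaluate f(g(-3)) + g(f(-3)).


f(g(-3)) = -11
g(f(-3)) = -22
Sum = -33

-33


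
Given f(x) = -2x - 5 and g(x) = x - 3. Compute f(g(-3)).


g(-3) = -6
f(-6) = 7

7


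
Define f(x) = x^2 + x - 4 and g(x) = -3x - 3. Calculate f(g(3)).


g(3) = -12
f(-12) = 1*(-12)^2 + 1*(-12) - 4 = 128

128


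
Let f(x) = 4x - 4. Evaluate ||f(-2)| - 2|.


f(-2) = -12
|-12| = 12
|12 - 2| = 10

10


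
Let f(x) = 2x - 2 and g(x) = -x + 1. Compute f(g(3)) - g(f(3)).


f(g(3)) = -6
g(f(3)) = -3
Difference = -3

-3


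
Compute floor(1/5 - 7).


1/5 = 0.2
0.2 - 7 = -6.8
floor(-6.8) = -7

-7


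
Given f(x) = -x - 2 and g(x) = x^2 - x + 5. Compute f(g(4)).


-19


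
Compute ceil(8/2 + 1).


8/2 = 4
4 + 1 = 5
ceil(5) = 5

5


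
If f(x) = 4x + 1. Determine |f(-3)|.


f(-3) = -11
|-11| = 11

11


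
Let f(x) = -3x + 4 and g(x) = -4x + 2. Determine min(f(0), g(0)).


f(0) = 4
g(0) = 2
min = 2

2


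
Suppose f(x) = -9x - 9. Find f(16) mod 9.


f(16) = -153
-153 mod 9 = 0

0


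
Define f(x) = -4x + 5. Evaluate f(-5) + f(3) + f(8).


-9


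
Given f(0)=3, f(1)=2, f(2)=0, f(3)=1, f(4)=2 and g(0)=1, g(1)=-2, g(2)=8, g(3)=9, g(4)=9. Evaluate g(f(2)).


f(2) = 0
g(0) = 1

1


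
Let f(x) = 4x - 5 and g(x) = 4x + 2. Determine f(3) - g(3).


-7


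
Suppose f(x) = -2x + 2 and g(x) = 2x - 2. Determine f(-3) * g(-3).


f(-3) = 8
g(-3) = -8
Product = -64

-64


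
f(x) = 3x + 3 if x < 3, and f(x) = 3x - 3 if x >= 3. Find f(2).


2 satisfies x < 3
f(2) = 9

9


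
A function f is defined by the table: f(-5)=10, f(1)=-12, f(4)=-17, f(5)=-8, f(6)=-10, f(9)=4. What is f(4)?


Reading from the table at x = 4

-17


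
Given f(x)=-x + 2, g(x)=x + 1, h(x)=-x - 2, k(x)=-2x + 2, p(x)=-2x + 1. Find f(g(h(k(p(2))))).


p(2) = -3
k(-3) = 8
h(8) = -10
g(-10) = -9
f(-9) = 11

11


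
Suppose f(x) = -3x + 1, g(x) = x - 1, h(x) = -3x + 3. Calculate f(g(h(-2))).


h(-2) = 9
g(9) = 8
f(8) = -23

-23
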